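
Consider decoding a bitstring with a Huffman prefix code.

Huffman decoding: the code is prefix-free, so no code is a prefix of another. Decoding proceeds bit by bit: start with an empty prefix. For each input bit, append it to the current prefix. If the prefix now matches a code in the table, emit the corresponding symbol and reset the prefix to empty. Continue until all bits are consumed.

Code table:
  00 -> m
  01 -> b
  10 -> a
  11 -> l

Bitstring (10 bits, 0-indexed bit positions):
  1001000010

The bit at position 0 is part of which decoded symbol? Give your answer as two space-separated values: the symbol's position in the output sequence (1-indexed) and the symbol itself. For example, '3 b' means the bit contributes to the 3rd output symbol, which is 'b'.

Bit 0: prefix='1' (no match yet)
Bit 1: prefix='10' -> emit 'a', reset
Bit 2: prefix='0' (no match yet)
Bit 3: prefix='01' -> emit 'b', reset
Bit 4: prefix='0' (no match yet)

Answer: 1 a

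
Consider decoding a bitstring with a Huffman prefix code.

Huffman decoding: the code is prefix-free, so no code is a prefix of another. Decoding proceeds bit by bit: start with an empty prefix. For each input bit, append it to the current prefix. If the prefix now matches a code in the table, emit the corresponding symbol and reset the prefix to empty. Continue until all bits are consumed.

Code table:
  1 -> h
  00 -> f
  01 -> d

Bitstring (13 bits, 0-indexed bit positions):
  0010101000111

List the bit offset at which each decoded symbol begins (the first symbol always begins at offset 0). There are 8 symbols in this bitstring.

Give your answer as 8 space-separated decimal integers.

Answer: 0 2 3 5 7 9 11 12

Derivation:
Bit 0: prefix='0' (no match yet)
Bit 1: prefix='00' -> emit 'f', reset
Bit 2: prefix='1' -> emit 'h', reset
Bit 3: prefix='0' (no match yet)
Bit 4: prefix='01' -> emit 'd', reset
Bit 5: prefix='0' (no match yet)
Bit 6: prefix='01' -> emit 'd', reset
Bit 7: prefix='0' (no match yet)
Bit 8: prefix='00' -> emit 'f', reset
Bit 9: prefix='0' (no match yet)
Bit 10: prefix='01' -> emit 'd', reset
Bit 11: prefix='1' -> emit 'h', reset
Bit 12: prefix='1' -> emit 'h', reset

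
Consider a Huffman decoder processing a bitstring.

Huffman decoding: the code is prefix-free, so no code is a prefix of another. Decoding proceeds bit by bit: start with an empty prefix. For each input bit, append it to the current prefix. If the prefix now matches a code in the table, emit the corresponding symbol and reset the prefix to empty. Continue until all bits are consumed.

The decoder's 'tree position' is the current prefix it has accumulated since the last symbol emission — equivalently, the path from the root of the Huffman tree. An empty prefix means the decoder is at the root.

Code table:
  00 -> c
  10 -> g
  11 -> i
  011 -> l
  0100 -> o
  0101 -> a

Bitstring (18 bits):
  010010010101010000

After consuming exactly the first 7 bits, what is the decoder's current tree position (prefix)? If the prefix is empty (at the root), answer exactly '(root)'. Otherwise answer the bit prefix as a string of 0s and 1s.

Bit 0: prefix='0' (no match yet)
Bit 1: prefix='01' (no match yet)
Bit 2: prefix='010' (no match yet)
Bit 3: prefix='0100' -> emit 'o', reset
Bit 4: prefix='1' (no match yet)
Bit 5: prefix='10' -> emit 'g', reset
Bit 6: prefix='0' (no match yet)

Answer: 0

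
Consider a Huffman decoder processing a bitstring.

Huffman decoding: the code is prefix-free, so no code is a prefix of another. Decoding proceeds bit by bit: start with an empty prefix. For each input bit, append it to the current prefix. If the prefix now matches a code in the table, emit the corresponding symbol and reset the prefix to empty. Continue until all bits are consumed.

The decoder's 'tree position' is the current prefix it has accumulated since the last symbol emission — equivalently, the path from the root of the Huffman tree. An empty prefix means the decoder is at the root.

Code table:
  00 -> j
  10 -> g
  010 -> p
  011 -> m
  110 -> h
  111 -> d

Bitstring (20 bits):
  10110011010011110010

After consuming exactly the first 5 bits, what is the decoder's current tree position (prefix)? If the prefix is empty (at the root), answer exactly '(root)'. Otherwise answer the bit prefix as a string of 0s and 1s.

Bit 0: prefix='1' (no match yet)
Bit 1: prefix='10' -> emit 'g', reset
Bit 2: prefix='1' (no match yet)
Bit 3: prefix='11' (no match yet)
Bit 4: prefix='110' -> emit 'h', reset

Answer: (root)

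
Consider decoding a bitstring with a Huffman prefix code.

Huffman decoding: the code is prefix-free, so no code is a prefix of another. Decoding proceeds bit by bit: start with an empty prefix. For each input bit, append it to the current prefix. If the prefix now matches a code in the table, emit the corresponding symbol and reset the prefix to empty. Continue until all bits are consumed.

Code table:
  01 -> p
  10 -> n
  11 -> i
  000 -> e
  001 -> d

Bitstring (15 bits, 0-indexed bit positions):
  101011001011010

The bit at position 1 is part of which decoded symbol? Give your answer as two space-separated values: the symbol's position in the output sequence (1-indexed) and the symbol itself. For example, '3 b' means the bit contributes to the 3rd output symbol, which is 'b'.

Bit 0: prefix='1' (no match yet)
Bit 1: prefix='10' -> emit 'n', reset
Bit 2: prefix='1' (no match yet)
Bit 3: prefix='10' -> emit 'n', reset
Bit 4: prefix='1' (no match yet)
Bit 5: prefix='11' -> emit 'i', reset

Answer: 1 n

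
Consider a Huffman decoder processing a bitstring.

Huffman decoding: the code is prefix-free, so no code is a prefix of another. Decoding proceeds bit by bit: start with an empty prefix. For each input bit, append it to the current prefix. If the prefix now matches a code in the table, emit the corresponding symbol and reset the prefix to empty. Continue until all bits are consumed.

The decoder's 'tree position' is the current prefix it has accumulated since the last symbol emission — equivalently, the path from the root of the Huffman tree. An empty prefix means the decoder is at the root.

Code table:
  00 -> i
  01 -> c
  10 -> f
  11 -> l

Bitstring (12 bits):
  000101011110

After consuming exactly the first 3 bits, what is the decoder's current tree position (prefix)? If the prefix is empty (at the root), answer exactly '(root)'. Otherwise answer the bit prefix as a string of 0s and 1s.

Bit 0: prefix='0' (no match yet)
Bit 1: prefix='00' -> emit 'i', reset
Bit 2: prefix='0' (no match yet)

Answer: 0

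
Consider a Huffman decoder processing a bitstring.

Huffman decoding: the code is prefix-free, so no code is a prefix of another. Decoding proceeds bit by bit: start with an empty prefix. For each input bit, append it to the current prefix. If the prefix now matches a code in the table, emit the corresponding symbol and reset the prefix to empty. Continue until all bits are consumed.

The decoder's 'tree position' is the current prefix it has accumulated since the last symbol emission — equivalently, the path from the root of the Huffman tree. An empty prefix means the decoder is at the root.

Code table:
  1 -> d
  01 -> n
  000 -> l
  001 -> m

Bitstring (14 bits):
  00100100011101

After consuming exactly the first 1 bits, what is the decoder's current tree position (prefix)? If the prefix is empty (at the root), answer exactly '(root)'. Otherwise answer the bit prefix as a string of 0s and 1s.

Answer: 0

Derivation:
Bit 0: prefix='0' (no match yet)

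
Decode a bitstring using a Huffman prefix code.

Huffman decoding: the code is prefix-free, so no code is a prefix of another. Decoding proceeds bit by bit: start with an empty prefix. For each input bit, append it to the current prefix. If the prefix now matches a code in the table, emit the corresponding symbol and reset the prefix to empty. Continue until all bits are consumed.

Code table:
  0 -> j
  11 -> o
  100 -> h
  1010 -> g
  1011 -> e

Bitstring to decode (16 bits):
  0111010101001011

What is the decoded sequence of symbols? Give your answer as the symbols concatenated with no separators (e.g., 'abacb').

Answer: joggje

Derivation:
Bit 0: prefix='0' -> emit 'j', reset
Bit 1: prefix='1' (no match yet)
Bit 2: prefix='11' -> emit 'o', reset
Bit 3: prefix='1' (no match yet)
Bit 4: prefix='10' (no match yet)
Bit 5: prefix='101' (no match yet)
Bit 6: prefix='1010' -> emit 'g', reset
Bit 7: prefix='1' (no match yet)
Bit 8: prefix='10' (no match yet)
Bit 9: prefix='101' (no match yet)
Bit 10: prefix='1010' -> emit 'g', reset
Bit 11: prefix='0' -> emit 'j', reset
Bit 12: prefix='1' (no match yet)
Bit 13: prefix='10' (no match yet)
Bit 14: prefix='101' (no match yet)
Bit 15: prefix='1011' -> emit 'e', reset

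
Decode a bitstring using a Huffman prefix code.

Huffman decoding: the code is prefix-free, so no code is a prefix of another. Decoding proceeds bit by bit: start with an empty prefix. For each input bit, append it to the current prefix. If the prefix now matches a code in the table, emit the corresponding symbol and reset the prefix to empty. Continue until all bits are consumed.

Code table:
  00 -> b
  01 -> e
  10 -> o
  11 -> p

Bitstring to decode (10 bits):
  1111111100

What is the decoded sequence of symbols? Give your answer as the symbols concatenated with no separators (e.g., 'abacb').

Answer: ppppb

Derivation:
Bit 0: prefix='1' (no match yet)
Bit 1: prefix='11' -> emit 'p', reset
Bit 2: prefix='1' (no match yet)
Bit 3: prefix='11' -> emit 'p', reset
Bit 4: prefix='1' (no match yet)
Bit 5: prefix='11' -> emit 'p', reset
Bit 6: prefix='1' (no match yet)
Bit 7: prefix='11' -> emit 'p', reset
Bit 8: prefix='0' (no match yet)
Bit 9: prefix='00' -> emit 'b', reset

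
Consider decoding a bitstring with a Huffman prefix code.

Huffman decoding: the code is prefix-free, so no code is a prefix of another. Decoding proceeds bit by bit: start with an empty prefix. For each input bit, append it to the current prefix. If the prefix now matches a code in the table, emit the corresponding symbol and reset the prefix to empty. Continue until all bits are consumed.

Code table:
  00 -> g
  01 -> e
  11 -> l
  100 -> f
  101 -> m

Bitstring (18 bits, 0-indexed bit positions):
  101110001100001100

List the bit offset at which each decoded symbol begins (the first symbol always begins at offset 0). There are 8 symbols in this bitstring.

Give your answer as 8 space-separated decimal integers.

Bit 0: prefix='1' (no match yet)
Bit 1: prefix='10' (no match yet)
Bit 2: prefix='101' -> emit 'm', reset
Bit 3: prefix='1' (no match yet)
Bit 4: prefix='11' -> emit 'l', reset
Bit 5: prefix='0' (no match yet)
Bit 6: prefix='00' -> emit 'g', reset
Bit 7: prefix='0' (no match yet)
Bit 8: prefix='01' -> emit 'e', reset
Bit 9: prefix='1' (no match yet)
Bit 10: prefix='10' (no match yet)
Bit 11: prefix='100' -> emit 'f', reset
Bit 12: prefix='0' (no match yet)
Bit 13: prefix='00' -> emit 'g', reset
Bit 14: prefix='1' (no match yet)
Bit 15: prefix='11' -> emit 'l', reset
Bit 16: prefix='0' (no match yet)
Bit 17: prefix='00' -> emit 'g', reset

Answer: 0 3 5 7 9 12 14 16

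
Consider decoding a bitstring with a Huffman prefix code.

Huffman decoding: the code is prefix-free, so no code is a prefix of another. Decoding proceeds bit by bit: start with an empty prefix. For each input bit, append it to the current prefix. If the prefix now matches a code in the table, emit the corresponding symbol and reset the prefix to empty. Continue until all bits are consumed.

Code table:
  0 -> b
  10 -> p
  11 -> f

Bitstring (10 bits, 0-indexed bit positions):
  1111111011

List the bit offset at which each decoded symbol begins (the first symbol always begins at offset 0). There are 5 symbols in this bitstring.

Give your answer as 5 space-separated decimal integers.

Answer: 0 2 4 6 8

Derivation:
Bit 0: prefix='1' (no match yet)
Bit 1: prefix='11' -> emit 'f', reset
Bit 2: prefix='1' (no match yet)
Bit 3: prefix='11' -> emit 'f', reset
Bit 4: prefix='1' (no match yet)
Bit 5: prefix='11' -> emit 'f', reset
Bit 6: prefix='1' (no match yet)
Bit 7: prefix='10' -> emit 'p', reset
Bit 8: prefix='1' (no match yet)
Bit 9: prefix='11' -> emit 'f', reset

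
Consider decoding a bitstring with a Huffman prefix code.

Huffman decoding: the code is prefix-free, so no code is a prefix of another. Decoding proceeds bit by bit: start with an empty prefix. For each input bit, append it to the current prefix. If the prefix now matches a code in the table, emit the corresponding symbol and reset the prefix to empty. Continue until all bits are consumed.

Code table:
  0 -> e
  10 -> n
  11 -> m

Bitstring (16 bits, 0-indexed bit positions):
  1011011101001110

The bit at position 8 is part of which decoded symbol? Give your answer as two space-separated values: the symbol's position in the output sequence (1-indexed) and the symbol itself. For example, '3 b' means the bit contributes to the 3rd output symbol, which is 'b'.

Bit 0: prefix='1' (no match yet)
Bit 1: prefix='10' -> emit 'n', reset
Bit 2: prefix='1' (no match yet)
Bit 3: prefix='11' -> emit 'm', reset
Bit 4: prefix='0' -> emit 'e', reset
Bit 5: prefix='1' (no match yet)
Bit 6: prefix='11' -> emit 'm', reset
Bit 7: prefix='1' (no match yet)
Bit 8: prefix='10' -> emit 'n', reset
Bit 9: prefix='1' (no match yet)
Bit 10: prefix='10' -> emit 'n', reset
Bit 11: prefix='0' -> emit 'e', reset
Bit 12: prefix='1' (no match yet)

Answer: 5 n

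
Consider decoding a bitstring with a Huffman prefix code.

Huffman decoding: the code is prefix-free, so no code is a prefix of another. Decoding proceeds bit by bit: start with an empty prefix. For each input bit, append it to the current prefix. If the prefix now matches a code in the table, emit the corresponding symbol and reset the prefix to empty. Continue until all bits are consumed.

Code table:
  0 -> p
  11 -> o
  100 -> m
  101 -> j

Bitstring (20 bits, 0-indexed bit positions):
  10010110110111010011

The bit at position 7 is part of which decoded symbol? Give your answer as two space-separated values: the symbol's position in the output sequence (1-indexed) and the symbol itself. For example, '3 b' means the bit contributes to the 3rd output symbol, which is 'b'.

Bit 0: prefix='1' (no match yet)
Bit 1: prefix='10' (no match yet)
Bit 2: prefix='100' -> emit 'm', reset
Bit 3: prefix='1' (no match yet)
Bit 4: prefix='10' (no match yet)
Bit 5: prefix='101' -> emit 'j', reset
Bit 6: prefix='1' (no match yet)
Bit 7: prefix='10' (no match yet)
Bit 8: prefix='101' -> emit 'j', reset
Bit 9: prefix='1' (no match yet)
Bit 10: prefix='10' (no match yet)
Bit 11: prefix='101' -> emit 'j', reset

Answer: 3 j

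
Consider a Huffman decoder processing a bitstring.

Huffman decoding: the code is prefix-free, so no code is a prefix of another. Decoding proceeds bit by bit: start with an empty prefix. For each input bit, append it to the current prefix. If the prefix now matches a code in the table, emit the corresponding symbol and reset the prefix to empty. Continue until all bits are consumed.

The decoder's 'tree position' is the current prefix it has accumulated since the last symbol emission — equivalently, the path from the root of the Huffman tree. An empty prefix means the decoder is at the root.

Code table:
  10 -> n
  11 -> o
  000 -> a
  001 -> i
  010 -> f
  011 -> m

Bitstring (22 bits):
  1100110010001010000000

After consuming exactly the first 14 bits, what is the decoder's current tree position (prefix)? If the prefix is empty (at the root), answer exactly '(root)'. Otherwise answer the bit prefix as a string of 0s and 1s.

Bit 0: prefix='1' (no match yet)
Bit 1: prefix='11' -> emit 'o', reset
Bit 2: prefix='0' (no match yet)
Bit 3: prefix='00' (no match yet)
Bit 4: prefix='001' -> emit 'i', reset
Bit 5: prefix='1' (no match yet)
Bit 6: prefix='10' -> emit 'n', reset
Bit 7: prefix='0' (no match yet)
Bit 8: prefix='01' (no match yet)
Bit 9: prefix='010' -> emit 'f', reset
Bit 10: prefix='0' (no match yet)
Bit 11: prefix='00' (no match yet)
Bit 12: prefix='001' -> emit 'i', reset
Bit 13: prefix='0' (no match yet)

Answer: 0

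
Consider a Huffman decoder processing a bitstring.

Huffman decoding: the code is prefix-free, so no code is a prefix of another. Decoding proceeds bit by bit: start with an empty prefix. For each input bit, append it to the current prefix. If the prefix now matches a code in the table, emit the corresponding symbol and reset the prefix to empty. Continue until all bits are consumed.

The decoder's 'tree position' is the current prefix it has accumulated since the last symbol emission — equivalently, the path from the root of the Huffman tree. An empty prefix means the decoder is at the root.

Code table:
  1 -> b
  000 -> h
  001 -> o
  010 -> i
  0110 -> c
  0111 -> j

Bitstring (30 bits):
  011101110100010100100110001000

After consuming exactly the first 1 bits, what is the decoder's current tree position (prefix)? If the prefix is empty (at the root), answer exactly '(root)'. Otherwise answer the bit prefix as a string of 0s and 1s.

Bit 0: prefix='0' (no match yet)

Answer: 0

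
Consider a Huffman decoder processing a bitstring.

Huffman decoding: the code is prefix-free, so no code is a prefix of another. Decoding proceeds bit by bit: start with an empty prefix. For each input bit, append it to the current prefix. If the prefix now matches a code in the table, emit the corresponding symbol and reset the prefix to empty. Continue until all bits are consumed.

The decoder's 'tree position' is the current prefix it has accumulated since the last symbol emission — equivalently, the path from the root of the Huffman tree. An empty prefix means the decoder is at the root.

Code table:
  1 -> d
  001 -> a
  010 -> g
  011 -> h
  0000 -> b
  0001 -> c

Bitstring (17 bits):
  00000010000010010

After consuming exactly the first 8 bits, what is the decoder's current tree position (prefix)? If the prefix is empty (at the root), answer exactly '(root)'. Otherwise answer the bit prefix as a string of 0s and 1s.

Answer: 0

Derivation:
Bit 0: prefix='0' (no match yet)
Bit 1: prefix='00' (no match yet)
Bit 2: prefix='000' (no match yet)
Bit 3: prefix='0000' -> emit 'b', reset
Bit 4: prefix='0' (no match yet)
Bit 5: prefix='00' (no match yet)
Bit 6: prefix='001' -> emit 'a', reset
Bit 7: prefix='0' (no match yet)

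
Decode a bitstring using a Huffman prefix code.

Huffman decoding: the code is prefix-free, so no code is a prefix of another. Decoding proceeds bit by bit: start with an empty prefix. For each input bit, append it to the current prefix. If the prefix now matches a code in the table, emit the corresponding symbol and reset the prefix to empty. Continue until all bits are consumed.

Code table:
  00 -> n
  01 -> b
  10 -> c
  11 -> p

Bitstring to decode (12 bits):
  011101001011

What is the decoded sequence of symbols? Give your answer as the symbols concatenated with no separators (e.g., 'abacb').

Bit 0: prefix='0' (no match yet)
Bit 1: prefix='01' -> emit 'b', reset
Bit 2: prefix='1' (no match yet)
Bit 3: prefix='11' -> emit 'p', reset
Bit 4: prefix='0' (no match yet)
Bit 5: prefix='01' -> emit 'b', reset
Bit 6: prefix='0' (no match yet)
Bit 7: prefix='00' -> emit 'n', reset
Bit 8: prefix='1' (no match yet)
Bit 9: prefix='10' -> emit 'c', reset
Bit 10: prefix='1' (no match yet)
Bit 11: prefix='11' -> emit 'p', reset

Answer: bpbncp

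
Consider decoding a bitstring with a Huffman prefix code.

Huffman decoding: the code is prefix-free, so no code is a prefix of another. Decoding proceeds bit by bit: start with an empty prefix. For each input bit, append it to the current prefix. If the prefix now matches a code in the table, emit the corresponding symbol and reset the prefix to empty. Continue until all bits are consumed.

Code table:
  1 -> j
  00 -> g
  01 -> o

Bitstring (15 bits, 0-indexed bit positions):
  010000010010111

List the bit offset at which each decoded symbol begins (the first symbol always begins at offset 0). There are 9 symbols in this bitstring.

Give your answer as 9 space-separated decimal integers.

Answer: 0 2 4 6 8 10 11 13 14

Derivation:
Bit 0: prefix='0' (no match yet)
Bit 1: prefix='01' -> emit 'o', reset
Bit 2: prefix='0' (no match yet)
Bit 3: prefix='00' -> emit 'g', reset
Bit 4: prefix='0' (no match yet)
Bit 5: prefix='00' -> emit 'g', reset
Bit 6: prefix='0' (no match yet)
Bit 7: prefix='01' -> emit 'o', reset
Bit 8: prefix='0' (no match yet)
Bit 9: prefix='00' -> emit 'g', reset
Bit 10: prefix='1' -> emit 'j', reset
Bit 11: prefix='0' (no match yet)
Bit 12: prefix='01' -> emit 'o', reset
Bit 13: prefix='1' -> emit 'j', reset
Bit 14: prefix='1' -> emit 'j', reset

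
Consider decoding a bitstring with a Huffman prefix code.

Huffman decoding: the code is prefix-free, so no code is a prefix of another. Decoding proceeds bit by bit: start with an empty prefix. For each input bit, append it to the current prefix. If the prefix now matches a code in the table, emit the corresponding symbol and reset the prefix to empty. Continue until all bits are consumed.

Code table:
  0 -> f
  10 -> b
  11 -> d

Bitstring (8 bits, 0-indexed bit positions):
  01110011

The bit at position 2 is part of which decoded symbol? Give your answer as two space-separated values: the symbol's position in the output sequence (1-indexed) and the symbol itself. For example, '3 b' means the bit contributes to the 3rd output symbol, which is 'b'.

Bit 0: prefix='0' -> emit 'f', reset
Bit 1: prefix='1' (no match yet)
Bit 2: prefix='11' -> emit 'd', reset
Bit 3: prefix='1' (no match yet)
Bit 4: prefix='10' -> emit 'b', reset
Bit 5: prefix='0' -> emit 'f', reset
Bit 6: prefix='1' (no match yet)

Answer: 2 d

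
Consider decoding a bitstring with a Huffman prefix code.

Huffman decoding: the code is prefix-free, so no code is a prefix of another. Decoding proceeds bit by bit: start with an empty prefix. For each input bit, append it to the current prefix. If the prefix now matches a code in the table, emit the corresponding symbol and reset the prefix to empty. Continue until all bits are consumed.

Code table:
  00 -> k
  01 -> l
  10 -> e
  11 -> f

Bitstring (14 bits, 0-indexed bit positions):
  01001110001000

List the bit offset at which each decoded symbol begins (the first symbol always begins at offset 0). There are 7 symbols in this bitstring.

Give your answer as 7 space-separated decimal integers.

Bit 0: prefix='0' (no match yet)
Bit 1: prefix='01' -> emit 'l', reset
Bit 2: prefix='0' (no match yet)
Bit 3: prefix='00' -> emit 'k', reset
Bit 4: prefix='1' (no match yet)
Bit 5: prefix='11' -> emit 'f', reset
Bit 6: prefix='1' (no match yet)
Bit 7: prefix='10' -> emit 'e', reset
Bit 8: prefix='0' (no match yet)
Bit 9: prefix='00' -> emit 'k', reset
Bit 10: prefix='1' (no match yet)
Bit 11: prefix='10' -> emit 'e', reset
Bit 12: prefix='0' (no match yet)
Bit 13: prefix='00' -> emit 'k', reset

Answer: 0 2 4 6 8 10 12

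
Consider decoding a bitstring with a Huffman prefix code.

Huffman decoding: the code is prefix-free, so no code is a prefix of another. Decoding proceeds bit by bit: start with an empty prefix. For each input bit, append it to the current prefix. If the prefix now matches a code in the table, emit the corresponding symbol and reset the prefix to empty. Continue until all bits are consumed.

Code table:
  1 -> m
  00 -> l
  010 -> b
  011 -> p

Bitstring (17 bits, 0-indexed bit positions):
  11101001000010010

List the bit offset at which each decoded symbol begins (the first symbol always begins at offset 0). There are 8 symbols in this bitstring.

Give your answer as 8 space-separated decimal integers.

Bit 0: prefix='1' -> emit 'm', reset
Bit 1: prefix='1' -> emit 'm', reset
Bit 2: prefix='1' -> emit 'm', reset
Bit 3: prefix='0' (no match yet)
Bit 4: prefix='01' (no match yet)
Bit 5: prefix='010' -> emit 'b', reset
Bit 6: prefix='0' (no match yet)
Bit 7: prefix='01' (no match yet)
Bit 8: prefix='010' -> emit 'b', reset
Bit 9: prefix='0' (no match yet)
Bit 10: prefix='00' -> emit 'l', reset
Bit 11: prefix='0' (no match yet)
Bit 12: prefix='01' (no match yet)
Bit 13: prefix='010' -> emit 'b', reset
Bit 14: prefix='0' (no match yet)
Bit 15: prefix='01' (no match yet)
Bit 16: prefix='010' -> emit 'b', reset

Answer: 0 1 2 3 6 9 11 14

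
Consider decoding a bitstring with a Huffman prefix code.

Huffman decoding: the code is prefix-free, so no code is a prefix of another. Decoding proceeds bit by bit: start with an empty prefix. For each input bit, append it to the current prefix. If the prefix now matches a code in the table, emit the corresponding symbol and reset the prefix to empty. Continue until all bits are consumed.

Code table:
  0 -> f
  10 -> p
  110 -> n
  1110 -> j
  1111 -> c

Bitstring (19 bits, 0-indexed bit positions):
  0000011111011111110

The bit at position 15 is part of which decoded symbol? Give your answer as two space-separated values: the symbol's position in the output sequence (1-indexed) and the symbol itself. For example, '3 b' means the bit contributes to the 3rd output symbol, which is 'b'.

Answer: 9 j

Derivation:
Bit 0: prefix='0' -> emit 'f', reset
Bit 1: prefix='0' -> emit 'f', reset
Bit 2: prefix='0' -> emit 'f', reset
Bit 3: prefix='0' -> emit 'f', reset
Bit 4: prefix='0' -> emit 'f', reset
Bit 5: prefix='1' (no match yet)
Bit 6: prefix='11' (no match yet)
Bit 7: prefix='111' (no match yet)
Bit 8: prefix='1111' -> emit 'c', reset
Bit 9: prefix='1' (no match yet)
Bit 10: prefix='10' -> emit 'p', reset
Bit 11: prefix='1' (no match yet)
Bit 12: prefix='11' (no match yet)
Bit 13: prefix='111' (no match yet)
Bit 14: prefix='1111' -> emit 'c', reset
Bit 15: prefix='1' (no match yet)
Bit 16: prefix='11' (no match yet)
Bit 17: prefix='111' (no match yet)
Bit 18: prefix='1110' -> emit 'j', reset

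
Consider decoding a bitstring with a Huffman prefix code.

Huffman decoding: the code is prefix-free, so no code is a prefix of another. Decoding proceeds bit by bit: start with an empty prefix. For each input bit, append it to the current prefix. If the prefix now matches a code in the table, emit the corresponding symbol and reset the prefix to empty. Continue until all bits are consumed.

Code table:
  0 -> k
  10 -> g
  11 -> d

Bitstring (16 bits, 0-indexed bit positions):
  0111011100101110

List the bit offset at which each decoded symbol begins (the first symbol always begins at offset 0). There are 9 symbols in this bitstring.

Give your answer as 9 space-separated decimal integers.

Answer: 0 1 3 5 7 9 10 12 14

Derivation:
Bit 0: prefix='0' -> emit 'k', reset
Bit 1: prefix='1' (no match yet)
Bit 2: prefix='11' -> emit 'd', reset
Bit 3: prefix='1' (no match yet)
Bit 4: prefix='10' -> emit 'g', reset
Bit 5: prefix='1' (no match yet)
Bit 6: prefix='11' -> emit 'd', reset
Bit 7: prefix='1' (no match yet)
Bit 8: prefix='10' -> emit 'g', reset
Bit 9: prefix='0' -> emit 'k', reset
Bit 10: prefix='1' (no match yet)
Bit 11: prefix='10' -> emit 'g', reset
Bit 12: prefix='1' (no match yet)
Bit 13: prefix='11' -> emit 'd', reset
Bit 14: prefix='1' (no match yet)
Bit 15: prefix='10' -> emit 'g', reset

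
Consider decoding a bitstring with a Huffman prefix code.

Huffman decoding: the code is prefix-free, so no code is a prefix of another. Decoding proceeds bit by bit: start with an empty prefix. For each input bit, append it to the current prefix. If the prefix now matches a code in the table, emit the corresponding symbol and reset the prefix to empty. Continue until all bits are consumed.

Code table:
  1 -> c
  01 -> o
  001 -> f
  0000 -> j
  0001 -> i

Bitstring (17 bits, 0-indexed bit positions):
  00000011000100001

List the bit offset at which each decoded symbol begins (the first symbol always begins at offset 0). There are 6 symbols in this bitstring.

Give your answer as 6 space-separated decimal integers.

Bit 0: prefix='0' (no match yet)
Bit 1: prefix='00' (no match yet)
Bit 2: prefix='000' (no match yet)
Bit 3: prefix='0000' -> emit 'j', reset
Bit 4: prefix='0' (no match yet)
Bit 5: prefix='00' (no match yet)
Bit 6: prefix='001' -> emit 'f', reset
Bit 7: prefix='1' -> emit 'c', reset
Bit 8: prefix='0' (no match yet)
Bit 9: prefix='00' (no match yet)
Bit 10: prefix='000' (no match yet)
Bit 11: prefix='0001' -> emit 'i', reset
Bit 12: prefix='0' (no match yet)
Bit 13: prefix='00' (no match yet)
Bit 14: prefix='000' (no match yet)
Bit 15: prefix='0000' -> emit 'j', reset
Bit 16: prefix='1' -> emit 'c', reset

Answer: 0 4 7 8 12 16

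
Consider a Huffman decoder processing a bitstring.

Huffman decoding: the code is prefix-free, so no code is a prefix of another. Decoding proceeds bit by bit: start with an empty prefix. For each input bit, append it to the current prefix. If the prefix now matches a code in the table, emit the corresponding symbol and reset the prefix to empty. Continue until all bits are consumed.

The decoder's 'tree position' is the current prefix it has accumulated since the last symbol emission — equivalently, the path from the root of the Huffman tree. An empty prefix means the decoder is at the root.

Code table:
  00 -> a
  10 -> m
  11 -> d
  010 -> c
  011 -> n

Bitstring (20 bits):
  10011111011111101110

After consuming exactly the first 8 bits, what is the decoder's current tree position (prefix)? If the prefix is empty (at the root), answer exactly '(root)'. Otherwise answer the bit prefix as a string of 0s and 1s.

Answer: 1

Derivation:
Bit 0: prefix='1' (no match yet)
Bit 1: prefix='10' -> emit 'm', reset
Bit 2: prefix='0' (no match yet)
Bit 3: prefix='01' (no match yet)
Bit 4: prefix='011' -> emit 'n', reset
Bit 5: prefix='1' (no match yet)
Bit 6: prefix='11' -> emit 'd', reset
Bit 7: prefix='1' (no match yet)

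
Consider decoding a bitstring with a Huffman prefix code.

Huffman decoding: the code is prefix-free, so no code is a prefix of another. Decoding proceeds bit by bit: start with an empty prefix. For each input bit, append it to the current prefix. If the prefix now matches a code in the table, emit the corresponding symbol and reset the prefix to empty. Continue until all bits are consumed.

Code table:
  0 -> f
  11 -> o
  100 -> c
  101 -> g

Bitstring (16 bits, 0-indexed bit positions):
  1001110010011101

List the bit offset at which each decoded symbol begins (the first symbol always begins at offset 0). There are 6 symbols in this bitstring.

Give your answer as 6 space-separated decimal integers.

Answer: 0 3 5 8 11 13

Derivation:
Bit 0: prefix='1' (no match yet)
Bit 1: prefix='10' (no match yet)
Bit 2: prefix='100' -> emit 'c', reset
Bit 3: prefix='1' (no match yet)
Bit 4: prefix='11' -> emit 'o', reset
Bit 5: prefix='1' (no match yet)
Bit 6: prefix='10' (no match yet)
Bit 7: prefix='100' -> emit 'c', reset
Bit 8: prefix='1' (no match yet)
Bit 9: prefix='10' (no match yet)
Bit 10: prefix='100' -> emit 'c', reset
Bit 11: prefix='1' (no match yet)
Bit 12: prefix='11' -> emit 'o', reset
Bit 13: prefix='1' (no match yet)
Bit 14: prefix='10' (no match yet)
Bit 15: prefix='101' -> emit 'g', reset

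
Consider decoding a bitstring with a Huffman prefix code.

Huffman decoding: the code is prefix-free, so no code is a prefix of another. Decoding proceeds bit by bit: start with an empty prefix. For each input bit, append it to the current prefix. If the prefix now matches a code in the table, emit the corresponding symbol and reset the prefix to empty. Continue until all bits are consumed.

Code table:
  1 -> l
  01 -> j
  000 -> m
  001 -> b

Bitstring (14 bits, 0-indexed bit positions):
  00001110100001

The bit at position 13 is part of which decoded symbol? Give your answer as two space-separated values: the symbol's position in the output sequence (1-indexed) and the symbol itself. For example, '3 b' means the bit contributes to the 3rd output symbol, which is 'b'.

Answer: 7 j

Derivation:
Bit 0: prefix='0' (no match yet)
Bit 1: prefix='00' (no match yet)
Bit 2: prefix='000' -> emit 'm', reset
Bit 3: prefix='0' (no match yet)
Bit 4: prefix='01' -> emit 'j', reset
Bit 5: prefix='1' -> emit 'l', reset
Bit 6: prefix='1' -> emit 'l', reset
Bit 7: prefix='0' (no match yet)
Bit 8: prefix='01' -> emit 'j', reset
Bit 9: prefix='0' (no match yet)
Bit 10: prefix='00' (no match yet)
Bit 11: prefix='000' -> emit 'm', reset
Bit 12: prefix='0' (no match yet)
Bit 13: prefix='01' -> emit 'j', reset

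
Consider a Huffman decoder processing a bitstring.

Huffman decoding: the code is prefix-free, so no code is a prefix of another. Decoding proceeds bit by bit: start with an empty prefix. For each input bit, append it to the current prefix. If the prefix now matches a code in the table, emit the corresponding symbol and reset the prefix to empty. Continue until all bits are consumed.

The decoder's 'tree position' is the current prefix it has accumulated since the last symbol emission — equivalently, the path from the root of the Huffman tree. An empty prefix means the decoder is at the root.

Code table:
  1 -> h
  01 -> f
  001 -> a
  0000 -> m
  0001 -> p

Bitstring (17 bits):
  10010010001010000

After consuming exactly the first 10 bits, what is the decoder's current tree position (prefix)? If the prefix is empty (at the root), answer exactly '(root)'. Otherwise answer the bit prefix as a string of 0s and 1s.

Bit 0: prefix='1' -> emit 'h', reset
Bit 1: prefix='0' (no match yet)
Bit 2: prefix='00' (no match yet)
Bit 3: prefix='001' -> emit 'a', reset
Bit 4: prefix='0' (no match yet)
Bit 5: prefix='00' (no match yet)
Bit 6: prefix='001' -> emit 'a', reset
Bit 7: prefix='0' (no match yet)
Bit 8: prefix='00' (no match yet)
Bit 9: prefix='000' (no match yet)

Answer: 000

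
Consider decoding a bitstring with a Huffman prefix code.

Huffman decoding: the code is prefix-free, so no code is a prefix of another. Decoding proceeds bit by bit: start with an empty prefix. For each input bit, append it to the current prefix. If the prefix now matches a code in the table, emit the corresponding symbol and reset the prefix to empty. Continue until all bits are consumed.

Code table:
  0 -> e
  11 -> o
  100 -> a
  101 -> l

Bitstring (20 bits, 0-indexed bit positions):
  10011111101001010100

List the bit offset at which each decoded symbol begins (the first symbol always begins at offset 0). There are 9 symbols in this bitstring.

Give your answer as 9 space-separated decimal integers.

Bit 0: prefix='1' (no match yet)
Bit 1: prefix='10' (no match yet)
Bit 2: prefix='100' -> emit 'a', reset
Bit 3: prefix='1' (no match yet)
Bit 4: prefix='11' -> emit 'o', reset
Bit 5: prefix='1' (no match yet)
Bit 6: prefix='11' -> emit 'o', reset
Bit 7: prefix='1' (no match yet)
Bit 8: prefix='11' -> emit 'o', reset
Bit 9: prefix='0' -> emit 'e', reset
Bit 10: prefix='1' (no match yet)
Bit 11: prefix='10' (no match yet)
Bit 12: prefix='100' -> emit 'a', reset
Bit 13: prefix='1' (no match yet)
Bit 14: prefix='10' (no match yet)
Bit 15: prefix='101' -> emit 'l', reset
Bit 16: prefix='0' -> emit 'e', reset
Bit 17: prefix='1' (no match yet)
Bit 18: prefix='10' (no match yet)
Bit 19: prefix='100' -> emit 'a', reset

Answer: 0 3 5 7 9 10 13 16 17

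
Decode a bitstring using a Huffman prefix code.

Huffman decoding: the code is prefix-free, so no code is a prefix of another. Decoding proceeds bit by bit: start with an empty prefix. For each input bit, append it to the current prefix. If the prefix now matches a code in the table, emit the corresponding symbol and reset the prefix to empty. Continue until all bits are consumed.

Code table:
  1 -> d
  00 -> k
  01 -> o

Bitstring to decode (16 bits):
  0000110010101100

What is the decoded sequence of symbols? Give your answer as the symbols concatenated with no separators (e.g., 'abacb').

Answer: kkddkdoodk

Derivation:
Bit 0: prefix='0' (no match yet)
Bit 1: prefix='00' -> emit 'k', reset
Bit 2: prefix='0' (no match yet)
Bit 3: prefix='00' -> emit 'k', reset
Bit 4: prefix='1' -> emit 'd', reset
Bit 5: prefix='1' -> emit 'd', reset
Bit 6: prefix='0' (no match yet)
Bit 7: prefix='00' -> emit 'k', reset
Bit 8: prefix='1' -> emit 'd', reset
Bit 9: prefix='0' (no match yet)
Bit 10: prefix='01' -> emit 'o', reset
Bit 11: prefix='0' (no match yet)
Bit 12: prefix='01' -> emit 'o', reset
Bit 13: prefix='1' -> emit 'd', reset
Bit 14: prefix='0' (no match yet)
Bit 15: prefix='00' -> emit 'k', reset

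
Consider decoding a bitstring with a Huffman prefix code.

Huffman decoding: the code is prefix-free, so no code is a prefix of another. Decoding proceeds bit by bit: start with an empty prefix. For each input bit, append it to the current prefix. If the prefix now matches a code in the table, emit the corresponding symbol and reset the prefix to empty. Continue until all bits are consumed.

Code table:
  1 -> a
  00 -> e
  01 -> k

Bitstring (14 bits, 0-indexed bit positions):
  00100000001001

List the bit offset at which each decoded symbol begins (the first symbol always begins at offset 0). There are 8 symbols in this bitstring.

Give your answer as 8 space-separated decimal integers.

Bit 0: prefix='0' (no match yet)
Bit 1: prefix='00' -> emit 'e', reset
Bit 2: prefix='1' -> emit 'a', reset
Bit 3: prefix='0' (no match yet)
Bit 4: prefix='00' -> emit 'e', reset
Bit 5: prefix='0' (no match yet)
Bit 6: prefix='00' -> emit 'e', reset
Bit 7: prefix='0' (no match yet)
Bit 8: prefix='00' -> emit 'e', reset
Bit 9: prefix='0' (no match yet)
Bit 10: prefix='01' -> emit 'k', reset
Bit 11: prefix='0' (no match yet)
Bit 12: prefix='00' -> emit 'e', reset
Bit 13: prefix='1' -> emit 'a', reset

Answer: 0 2 3 5 7 9 11 13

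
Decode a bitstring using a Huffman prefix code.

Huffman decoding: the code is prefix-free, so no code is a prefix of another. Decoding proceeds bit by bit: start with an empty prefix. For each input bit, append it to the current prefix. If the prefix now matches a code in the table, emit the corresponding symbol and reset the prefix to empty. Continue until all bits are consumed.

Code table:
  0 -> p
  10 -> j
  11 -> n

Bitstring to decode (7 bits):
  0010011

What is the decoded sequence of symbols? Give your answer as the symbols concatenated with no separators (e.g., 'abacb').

Answer: ppjpn

Derivation:
Bit 0: prefix='0' -> emit 'p', reset
Bit 1: prefix='0' -> emit 'p', reset
Bit 2: prefix='1' (no match yet)
Bit 3: prefix='10' -> emit 'j', reset
Bit 4: prefix='0' -> emit 'p', reset
Bit 5: prefix='1' (no match yet)
Bit 6: prefix='11' -> emit 'n', reset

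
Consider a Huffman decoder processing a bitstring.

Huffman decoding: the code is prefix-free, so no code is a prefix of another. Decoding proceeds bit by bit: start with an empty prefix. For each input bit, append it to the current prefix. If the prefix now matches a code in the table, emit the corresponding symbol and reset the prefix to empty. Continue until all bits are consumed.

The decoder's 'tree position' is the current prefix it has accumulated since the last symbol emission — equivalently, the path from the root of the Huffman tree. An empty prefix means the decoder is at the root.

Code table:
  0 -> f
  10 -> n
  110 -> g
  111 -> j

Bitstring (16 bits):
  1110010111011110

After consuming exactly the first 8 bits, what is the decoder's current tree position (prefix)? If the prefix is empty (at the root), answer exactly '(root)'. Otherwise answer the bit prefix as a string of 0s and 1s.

Bit 0: prefix='1' (no match yet)
Bit 1: prefix='11' (no match yet)
Bit 2: prefix='111' -> emit 'j', reset
Bit 3: prefix='0' -> emit 'f', reset
Bit 4: prefix='0' -> emit 'f', reset
Bit 5: prefix='1' (no match yet)
Bit 6: prefix='10' -> emit 'n', reset
Bit 7: prefix='1' (no match yet)

Answer: 1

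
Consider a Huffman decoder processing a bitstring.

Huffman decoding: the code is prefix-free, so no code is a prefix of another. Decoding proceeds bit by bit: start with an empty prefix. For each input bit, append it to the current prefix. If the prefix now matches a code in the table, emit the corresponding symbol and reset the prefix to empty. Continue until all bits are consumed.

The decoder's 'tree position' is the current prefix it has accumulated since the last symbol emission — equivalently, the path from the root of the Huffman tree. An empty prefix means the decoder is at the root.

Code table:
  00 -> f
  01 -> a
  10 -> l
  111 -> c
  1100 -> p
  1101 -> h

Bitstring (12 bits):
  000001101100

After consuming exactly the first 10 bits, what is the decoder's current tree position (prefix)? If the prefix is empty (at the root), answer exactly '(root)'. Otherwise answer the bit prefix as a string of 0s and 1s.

Bit 0: prefix='0' (no match yet)
Bit 1: prefix='00' -> emit 'f', reset
Bit 2: prefix='0' (no match yet)
Bit 3: prefix='00' -> emit 'f', reset
Bit 4: prefix='0' (no match yet)
Bit 5: prefix='01' -> emit 'a', reset
Bit 6: prefix='1' (no match yet)
Bit 7: prefix='10' -> emit 'l', reset
Bit 8: prefix='1' (no match yet)
Bit 9: prefix='11' (no match yet)

Answer: 11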